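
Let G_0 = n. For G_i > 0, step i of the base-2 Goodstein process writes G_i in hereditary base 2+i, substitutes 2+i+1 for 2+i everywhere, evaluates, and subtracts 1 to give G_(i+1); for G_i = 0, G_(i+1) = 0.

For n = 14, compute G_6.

134404971

step 0: 14 = 2^(2 + 1) + 2^2 + 2; sub 3 for 2: 3^(3 + 1) + 3^3 + 3; = 111; G_1 = 111−1 = 110
step 1: 110 = 3^(3 + 1) + 3^3 + 2; sub 4 for 3: 4^(4 + 1) + 4^4 + 2; = 1282; G_2 = 1282−1 = 1281
step 2: 1281 = 4^(4 + 1) + 4^4 + 1; sub 5 for 4: 5^(5 + 1) + 5^5 + 1; = 18751; G_3 = 18751−1 = 18750
step 3: 18750 = 5^(5 + 1) + 5^5; sub 6 for 5: 6^(6 + 1) + 6^6; = 326592; G_4 = 326592−1 = 326591
step 4: 326591 = 6^(6 + 1) + 5·6^5 + 5·6^4 + 5·6^3 + 5·6^2 + 5·6 + 5; sub 7 for 6: 7^(7 + 1) + 5·7^5 + 5·7^4 + 5·7^3 + 5·7^2 + 5·7 + 5; = 5862841; G_5 = 5862841−1 = 5862840
step 5: 5862840 = 7^(7 + 1) + 5·7^5 + 5·7^4 + 5·7^3 + 5·7^2 + 5·7 + 4; sub 8 for 7: 8^(8 + 1) + 5·8^5 + 5·8^4 + 5·8^3 + 5·8^2 + 5·8 + 4; = 134404972; G_6 = 134404972−1 = 134404971
step 6: 134404971 = 8^(8 + 1) + 5·8^5 + 5·8^4 + 5·8^3 + 5·8^2 + 5·8 + 3; sub 9 for 8: 9^(9 + 1) + 5·9^5 + 5·9^4 + 5·9^3 + 5·9^2 + 5·9 + 3; = 3487116549; G_7 = 3487116549−1 = 3487116548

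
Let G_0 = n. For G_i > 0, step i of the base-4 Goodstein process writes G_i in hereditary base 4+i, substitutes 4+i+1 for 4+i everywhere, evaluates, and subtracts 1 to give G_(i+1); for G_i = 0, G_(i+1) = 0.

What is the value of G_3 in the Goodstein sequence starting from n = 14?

20

i=0: 14 = 3·4 + 2 (b=4); 4→5: 3·5 + 2 = 17; 17−1 = 16
i=1: 16 = 3·5 + 1 (b=5); 5→6: 3·6 + 1 = 19; 19−1 = 18
i=2: 18 = 3·6 (b=6); 6→7: 3·7 = 21; 21−1 = 20
i=3: 20 = 2·7 + 6 (b=7); 7→8: 2·8 + 6 = 22; 22−1 = 21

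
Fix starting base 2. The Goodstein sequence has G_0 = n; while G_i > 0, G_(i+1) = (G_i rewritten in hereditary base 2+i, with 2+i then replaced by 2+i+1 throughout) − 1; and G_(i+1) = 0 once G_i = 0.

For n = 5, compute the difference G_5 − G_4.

step 0: 5 = 2^2 + 1; sub 3 for 2: 3^3 + 1; = 28; G_1 = 28−1 = 27
step 1: 27 = 3^3; sub 4 for 3: 4^4; = 256; G_2 = 256−1 = 255
step 2: 255 = 3·4^3 + 3·4^2 + 3·4 + 3; sub 5 for 4: 3·5^3 + 3·5^2 + 3·5 + 3; = 468; G_3 = 468−1 = 467
step 3: 467 = 3·5^3 + 3·5^2 + 3·5 + 2; sub 6 for 5: 3·6^3 + 3·6^2 + 3·6 + 2; = 776; G_4 = 776−1 = 775
step 4: 775 = 3·6^3 + 3·6^2 + 3·6 + 1; sub 7 for 6: 3·7^3 + 3·7^2 + 3·7 + 1; = 1198; G_5 = 1198−1 = 1197

422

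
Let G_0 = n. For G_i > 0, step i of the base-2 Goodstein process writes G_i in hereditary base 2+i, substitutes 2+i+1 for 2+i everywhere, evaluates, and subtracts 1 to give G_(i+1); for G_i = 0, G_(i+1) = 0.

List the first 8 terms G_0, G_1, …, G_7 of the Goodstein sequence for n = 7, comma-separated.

base 2: 7 = 2^2 + 2 + 1; at 3: 3^3 + 3 + 1 = 31; next = 30
base 3: 30 = 3^3 + 3; at 4: 4^4 + 4 = 260; next = 259
base 4: 259 = 4^4 + 3; at 5: 5^5 + 3 = 3128; next = 3127
base 5: 3127 = 5^5 + 2; at 6: 6^6 + 2 = 46658; next = 46657
base 6: 46657 = 6^6 + 1; at 7: 7^7 + 1 = 823544; next = 823543
base 7: 823543 = 7^7; at 8: 8^8 = 16777216; next = 16777215
base 8: 16777215 = 7·8^7 + 7·8^6 + 7·8^5 + 7·8^4 + 7·8^3 + 7·8^2 + 7·8 + 7; at 9: 7·9^7 + 7·9^6 + 7·9^5 + 7·9^4 + 7·9^3 + 7·9^2 + 7·9 + 7 = 37665880; next = 37665879

7, 30, 259, 3127, 46657, 823543, 16777215, 37665879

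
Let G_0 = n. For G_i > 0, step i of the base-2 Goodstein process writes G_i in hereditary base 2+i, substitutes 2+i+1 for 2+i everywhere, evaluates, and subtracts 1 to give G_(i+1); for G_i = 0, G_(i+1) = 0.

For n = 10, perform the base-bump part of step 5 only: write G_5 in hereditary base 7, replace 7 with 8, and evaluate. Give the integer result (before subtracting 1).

84073324

G_0=10  [base 2] 2^(2 + 1) + 2  →[2↦3]→  3^(3 + 1) + 3 = 84  −1 ⇒ G_1=83
G_1=83  [base 3] 3^(3 + 1) + 2  →[3↦4]→  4^(4 + 1) + 2 = 1026  −1 ⇒ G_2=1025
G_2=1025  [base 4] 4^(4 + 1) + 1  →[4↦5]→  5^(5 + 1) + 1 = 15626  −1 ⇒ G_3=15625
G_3=15625  [base 5] 5^(5 + 1)  →[5↦6]→  6^(6 + 1) = 279936  −1 ⇒ G_4=279935
G_4=279935  [base 6] 5·6^6 + 5·6^5 + 5·6^4 + 5·6^3 + 5·6^2 + 5·6 + 5  →[6↦7]→  5·7^7 + 5·7^5 + 5·7^4 + 5·7^3 + 5·7^2 + 5·7 + 5 = 4215755  −1 ⇒ G_5=4215754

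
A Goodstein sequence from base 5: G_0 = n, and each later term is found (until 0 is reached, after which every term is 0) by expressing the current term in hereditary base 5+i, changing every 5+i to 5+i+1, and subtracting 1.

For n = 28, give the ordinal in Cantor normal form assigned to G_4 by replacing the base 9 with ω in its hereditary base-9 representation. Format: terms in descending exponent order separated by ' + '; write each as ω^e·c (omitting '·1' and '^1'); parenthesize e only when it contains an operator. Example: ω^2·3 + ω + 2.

ω·8 + 8

i=0: 28 = 5^2 + 3 (b=5); 5→6: 6^2 + 3 = 39; 39−1 = 38
i=1: 38 = 6^2 + 2 (b=6); 6→7: 7^2 + 2 = 51; 51−1 = 50
i=2: 50 = 7^2 + 1 (b=7); 7→8: 8^2 + 1 = 65; 65−1 = 64
i=3: 64 = 8^2 (b=8); 8→9: 9^2 = 81; 81−1 = 80
i=4: 80 = 8·9 + 8 (b=9); 9→10: 8·10 + 8 = 88; 88−1 = 87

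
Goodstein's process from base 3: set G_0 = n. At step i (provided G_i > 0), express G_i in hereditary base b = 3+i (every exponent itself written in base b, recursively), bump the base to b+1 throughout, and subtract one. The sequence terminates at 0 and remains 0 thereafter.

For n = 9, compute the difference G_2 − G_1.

2

G_0 = 9. HB_3(9) = 3^2. Bump = 16. G_1 = 15.
G_1 = 15. HB_4(15) = 3·4 + 3. Bump = 18. G_2 = 17.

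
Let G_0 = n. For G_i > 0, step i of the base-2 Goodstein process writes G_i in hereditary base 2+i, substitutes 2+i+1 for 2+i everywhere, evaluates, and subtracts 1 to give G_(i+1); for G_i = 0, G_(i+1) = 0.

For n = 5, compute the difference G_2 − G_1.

(0) 5|_2 = 2^2 + 1 ↦ 3^3 + 1|_3 = 28 ⇒ 27
(1) 27|_3 = 3^3 ↦ 4^4|_4 = 256 ⇒ 255

228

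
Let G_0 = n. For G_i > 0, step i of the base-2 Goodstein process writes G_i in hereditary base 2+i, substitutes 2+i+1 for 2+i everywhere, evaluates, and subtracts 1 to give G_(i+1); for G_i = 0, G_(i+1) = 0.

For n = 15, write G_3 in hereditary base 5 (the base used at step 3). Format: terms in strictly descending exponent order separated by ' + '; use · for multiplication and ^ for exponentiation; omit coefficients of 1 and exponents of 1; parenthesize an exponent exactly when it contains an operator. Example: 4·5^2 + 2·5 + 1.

5^(5 + 1) + 5^5 + 2

G_0=15  [base 2] 2^(2 + 1) + 2^2 + 2 + 1  →[2↦3]→  3^(3 + 1) + 3^3 + 3 + 1 = 112  −1 ⇒ G_1=111
G_1=111  [base 3] 3^(3 + 1) + 3^3 + 3  →[3↦4]→  4^(4 + 1) + 4^4 + 4 = 1284  −1 ⇒ G_2=1283
G_2=1283  [base 4] 4^(4 + 1) + 4^4 + 3  →[4↦5]→  5^(5 + 1) + 5^5 + 3 = 18753  −1 ⇒ G_3=18752
G_3=18752  [base 5] 5^(5 + 1) + 5^5 + 2  →[5↦6]→  6^(6 + 1) + 6^6 + 2 = 326594  −1 ⇒ G_4=326593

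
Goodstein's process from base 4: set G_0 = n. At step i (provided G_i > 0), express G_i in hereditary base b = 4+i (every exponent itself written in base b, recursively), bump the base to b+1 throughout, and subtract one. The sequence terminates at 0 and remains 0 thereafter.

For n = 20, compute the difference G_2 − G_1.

(0) 20|_4 = 4^2 + 4 ↦ 5^2 + 5|_5 = 30 ⇒ 29
(1) 29|_5 = 5^2 + 4 ↦ 6^2 + 4|_6 = 40 ⇒ 39

10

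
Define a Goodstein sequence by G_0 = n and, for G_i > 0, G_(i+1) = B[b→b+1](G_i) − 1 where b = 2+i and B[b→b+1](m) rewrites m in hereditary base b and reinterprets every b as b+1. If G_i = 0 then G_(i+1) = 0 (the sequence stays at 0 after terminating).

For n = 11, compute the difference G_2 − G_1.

943

[0] 11 ≡ 2^(2 + 1) + 2 + 1 (base 2). Lift 3: 85. −1: 84.
[1] 84 ≡ 3^(3 + 1) + 3 (base 3). Lift 4: 1028. −1: 1027.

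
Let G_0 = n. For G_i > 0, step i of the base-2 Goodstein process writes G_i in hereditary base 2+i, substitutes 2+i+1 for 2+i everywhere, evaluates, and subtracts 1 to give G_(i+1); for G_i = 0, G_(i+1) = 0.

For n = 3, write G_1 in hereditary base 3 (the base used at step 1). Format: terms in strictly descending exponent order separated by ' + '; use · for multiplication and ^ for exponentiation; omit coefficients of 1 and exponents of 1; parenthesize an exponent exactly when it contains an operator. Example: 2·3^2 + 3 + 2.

3

i=0: 3 = 2 + 1 (b=2); 2→3: 3 + 1 = 4; 4−1 = 3
i=1: 3 = 3 (b=3); 3→4: 4 = 4; 4−1 = 3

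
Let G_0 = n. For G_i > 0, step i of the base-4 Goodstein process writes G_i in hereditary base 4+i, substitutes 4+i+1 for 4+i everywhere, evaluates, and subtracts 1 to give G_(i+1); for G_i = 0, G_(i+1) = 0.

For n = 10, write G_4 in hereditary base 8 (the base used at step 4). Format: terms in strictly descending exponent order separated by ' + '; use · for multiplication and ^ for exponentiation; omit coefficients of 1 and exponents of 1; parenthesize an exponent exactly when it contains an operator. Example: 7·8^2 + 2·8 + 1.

8 + 5

i=0: 10 = 2·4 + 2 (b=4); 4→5: 2·5 + 2 = 12; 12−1 = 11
i=1: 11 = 2·5 + 1 (b=5); 5→6: 2·6 + 1 = 13; 13−1 = 12
i=2: 12 = 2·6 (b=6); 6→7: 2·7 = 14; 14−1 = 13
i=3: 13 = 7 + 6 (b=7); 7→8: 8 + 6 = 14; 14−1 = 13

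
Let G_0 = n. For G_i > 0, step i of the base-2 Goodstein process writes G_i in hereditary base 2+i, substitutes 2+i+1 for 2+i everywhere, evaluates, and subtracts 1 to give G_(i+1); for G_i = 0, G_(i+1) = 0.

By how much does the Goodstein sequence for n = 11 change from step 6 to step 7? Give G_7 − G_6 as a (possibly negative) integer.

base 2: 11 = 2^(2 + 1) + 2 + 1; at 3: 3^(3 + 1) + 3 + 1 = 85; next = 84
base 3: 84 = 3^(3 + 1) + 3; at 4: 4^(4 + 1) + 4 = 1028; next = 1027
base 4: 1027 = 4^(4 + 1) + 3; at 5: 5^(5 + 1) + 3 = 15628; next = 15627
base 5: 15627 = 5^(5 + 1) + 2; at 6: 6^(6 + 1) + 2 = 279938; next = 279937
base 6: 279937 = 6^(6 + 1) + 1; at 7: 7^(7 + 1) + 1 = 5764802; next = 5764801
base 7: 5764801 = 7^(7 + 1); at 8: 8^(8 + 1) = 134217728; next = 134217727
base 8: 134217727 = 7·8^8 + 7·8^7 + 7·8^6 + 7·8^5 + 7·8^4 + 7·8^3 + 7·8^2 + 7·8 + 7; at 9: 7·9^9 + 7·9^7 + 7·9^6 + 7·9^5 + 7·9^4 + 7·9^3 + 7·9^2 + 7·9 + 7 = 2749609303; next = 2749609302

2615391575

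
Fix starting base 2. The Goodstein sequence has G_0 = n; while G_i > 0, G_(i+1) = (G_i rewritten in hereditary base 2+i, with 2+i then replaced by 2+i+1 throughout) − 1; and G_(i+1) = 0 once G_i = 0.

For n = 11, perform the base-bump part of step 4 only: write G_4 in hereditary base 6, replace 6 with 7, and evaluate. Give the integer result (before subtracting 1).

5764802

base 2: 11 = 2^(2 + 1) + 2 + 1; at 3: 3^(3 + 1) + 3 + 1 = 85; next = 84
base 3: 84 = 3^(3 + 1) + 3; at 4: 4^(4 + 1) + 4 = 1028; next = 1027
base 4: 1027 = 4^(4 + 1) + 3; at 5: 5^(5 + 1) + 3 = 15628; next = 15627
base 5: 15627 = 5^(5 + 1) + 2; at 6: 6^(6 + 1) + 2 = 279938; next = 279937
base 6: 279937 = 6^(6 + 1) + 1; at 7: 7^(7 + 1) + 1 = 5764802; next = 5764801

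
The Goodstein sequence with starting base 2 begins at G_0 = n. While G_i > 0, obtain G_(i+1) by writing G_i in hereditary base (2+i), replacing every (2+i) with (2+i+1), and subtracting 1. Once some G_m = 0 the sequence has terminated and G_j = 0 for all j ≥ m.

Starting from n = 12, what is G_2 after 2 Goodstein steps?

1065

[0] 12 ≡ 2^(2 + 1) + 2^2 (base 2). Lift 3: 108. −1: 107.
[1] 107 ≡ 3^(3 + 1) + 2·3^2 + 2·3 + 2 (base 3). Lift 4: 1066. −1: 1065.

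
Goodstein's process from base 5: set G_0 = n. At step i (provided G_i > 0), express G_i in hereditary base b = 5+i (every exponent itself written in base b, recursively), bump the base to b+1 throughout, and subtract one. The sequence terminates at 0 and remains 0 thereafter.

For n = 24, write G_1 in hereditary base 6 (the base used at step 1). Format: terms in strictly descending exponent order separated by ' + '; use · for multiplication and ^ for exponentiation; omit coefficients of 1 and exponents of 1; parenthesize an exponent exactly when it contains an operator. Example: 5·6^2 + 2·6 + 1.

4·6 + 3

base 5: 24 = 4·5 + 4; at 6: 4·6 + 4 = 28; next = 27
base 6: 27 = 4·6 + 3; at 7: 4·7 + 3 = 31; next = 30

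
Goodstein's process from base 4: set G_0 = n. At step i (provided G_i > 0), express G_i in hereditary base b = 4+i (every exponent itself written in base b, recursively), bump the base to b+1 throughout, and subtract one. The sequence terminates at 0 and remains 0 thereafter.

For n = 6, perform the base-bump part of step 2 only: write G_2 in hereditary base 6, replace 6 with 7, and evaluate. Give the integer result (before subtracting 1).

7

G_0=6  [base 4] 4 + 2  →[4↦5]→  5 + 2 = 7  −1 ⇒ G_1=6
G_1=6  [base 5] 5 + 1  →[5↦6]→  6 + 1 = 7  −1 ⇒ G_2=6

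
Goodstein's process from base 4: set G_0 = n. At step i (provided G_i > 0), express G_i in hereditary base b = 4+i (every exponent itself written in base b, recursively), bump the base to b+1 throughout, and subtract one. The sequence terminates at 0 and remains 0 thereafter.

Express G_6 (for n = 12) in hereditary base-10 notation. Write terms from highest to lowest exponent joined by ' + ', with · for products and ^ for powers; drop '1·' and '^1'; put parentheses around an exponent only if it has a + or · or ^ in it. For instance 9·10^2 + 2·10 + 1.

step 0: 12 = 3·4; sub 5 for 4: 3·5; = 15; G_1 = 15−1 = 14
step 1: 14 = 2·5 + 4; sub 6 for 5: 2·6 + 4; = 16; G_2 = 16−1 = 15
step 2: 15 = 2·6 + 3; sub 7 for 6: 2·7 + 3; = 17; G_3 = 17−1 = 16
step 3: 16 = 2·7 + 2; sub 8 for 7: 2·8 + 2; = 18; G_4 = 18−1 = 17
step 4: 17 = 2·8 + 1; sub 9 for 8: 2·9 + 1; = 19; G_5 = 19−1 = 18
step 5: 18 = 2·9; sub 10 for 9: 2·10; = 20; G_6 = 20−1 = 19

10 + 9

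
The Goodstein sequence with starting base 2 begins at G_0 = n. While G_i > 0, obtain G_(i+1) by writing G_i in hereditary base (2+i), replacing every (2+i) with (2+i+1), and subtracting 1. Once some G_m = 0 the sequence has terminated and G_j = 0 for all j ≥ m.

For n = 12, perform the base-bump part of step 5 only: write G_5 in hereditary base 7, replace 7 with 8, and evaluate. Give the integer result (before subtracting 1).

134217868

(0) 12|_2 = 2^(2 + 1) + 2^2 ↦ 3^(3 + 1) + 3^3|_3 = 108 ⇒ 107
(1) 107|_3 = 3^(3 + 1) + 2·3^2 + 2·3 + 2 ↦ 4^(4 + 1) + 2·4^2 + 2·4 + 2|_4 = 1066 ⇒ 1065
(2) 1065|_4 = 4^(4 + 1) + 2·4^2 + 2·4 + 1 ↦ 5^(5 + 1) + 2·5^2 + 2·5 + 1|_5 = 15686 ⇒ 15685
(3) 15685|_5 = 5^(5 + 1) + 2·5^2 + 2·5 ↦ 6^(6 + 1) + 2·6^2 + 2·6|_6 = 280020 ⇒ 280019
(4) 280019|_6 = 6^(6 + 1) + 2·6^2 + 6 + 5 ↦ 7^(7 + 1) + 2·7^2 + 7 + 5|_7 = 5764911 ⇒ 5764910
(5) 5764910|_7 = 7^(7 + 1) + 2·7^2 + 7 + 4 ↦ 8^(8 + 1) + 2·8^2 + 8 + 4|_8 = 134217868 ⇒ 134217867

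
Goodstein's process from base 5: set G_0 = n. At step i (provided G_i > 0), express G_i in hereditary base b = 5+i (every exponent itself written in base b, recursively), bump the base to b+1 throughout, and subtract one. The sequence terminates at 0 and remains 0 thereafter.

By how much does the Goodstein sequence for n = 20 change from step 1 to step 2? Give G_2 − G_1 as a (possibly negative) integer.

[0] 20 ≡ 4·5 (base 5). Lift 6: 24. −1: 23.
[1] 23 ≡ 3·6 + 5 (base 6). Lift 7: 26. −1: 25.

2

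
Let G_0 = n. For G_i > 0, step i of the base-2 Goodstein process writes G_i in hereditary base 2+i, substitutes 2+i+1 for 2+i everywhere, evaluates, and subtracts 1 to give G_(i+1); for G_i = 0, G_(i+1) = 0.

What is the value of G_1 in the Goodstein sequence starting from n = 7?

G_0=7  [base 2] 2^2 + 2 + 1  →[2↦3]→  3^3 + 3 + 1 = 31  −1 ⇒ G_1=30
G_1=30  [base 3] 3^3 + 3  →[3↦4]→  4^4 + 4 = 260  −1 ⇒ G_2=259

30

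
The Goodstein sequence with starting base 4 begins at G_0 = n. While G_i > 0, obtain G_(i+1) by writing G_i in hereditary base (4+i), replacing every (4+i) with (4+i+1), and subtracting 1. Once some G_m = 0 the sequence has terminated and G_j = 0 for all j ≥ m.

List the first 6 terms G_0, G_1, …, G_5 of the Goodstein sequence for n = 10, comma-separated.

(0) 10|_4 = 2·4 + 2 ↦ 2·5 + 2|_5 = 12 ⇒ 11
(1) 11|_5 = 2·5 + 1 ↦ 2·6 + 1|_6 = 13 ⇒ 12
(2) 12|_6 = 2·6 ↦ 2·7|_7 = 14 ⇒ 13
(3) 13|_7 = 7 + 6 ↦ 8 + 6|_8 = 14 ⇒ 13
(4) 13|_8 = 8 + 5 ↦ 9 + 5|_9 = 14 ⇒ 13

10, 11, 12, 13, 13, 13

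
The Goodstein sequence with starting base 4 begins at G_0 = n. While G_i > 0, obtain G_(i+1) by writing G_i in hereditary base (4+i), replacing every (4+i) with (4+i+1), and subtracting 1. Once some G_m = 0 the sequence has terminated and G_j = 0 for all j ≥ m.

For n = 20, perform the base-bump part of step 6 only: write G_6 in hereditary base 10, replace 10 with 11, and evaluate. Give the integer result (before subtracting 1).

base 4: 20 = 4^2 + 4; at 5: 5^2 + 5 = 30; next = 29
base 5: 29 = 5^2 + 4; at 6: 6^2 + 4 = 40; next = 39
base 6: 39 = 6^2 + 3; at 7: 7^2 + 3 = 52; next = 51
base 7: 51 = 7^2 + 2; at 8: 8^2 + 2 = 66; next = 65
base 8: 65 = 8^2 + 1; at 9: 9^2 + 1 = 82; next = 81
base 9: 81 = 9^2; at 10: 10^2 = 100; next = 99
base 10: 99 = 9·10 + 9; at 11: 9·11 + 9 = 108; next = 107

108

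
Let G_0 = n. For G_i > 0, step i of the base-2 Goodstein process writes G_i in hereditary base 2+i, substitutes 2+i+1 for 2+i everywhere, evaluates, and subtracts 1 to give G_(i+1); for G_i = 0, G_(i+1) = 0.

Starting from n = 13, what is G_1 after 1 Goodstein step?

G_0=13  [base 2] 2^(2 + 1) + 2^2 + 1  →[2↦3]→  3^(3 + 1) + 3^3 + 1 = 109  −1 ⇒ G_1=108
G_1=108  [base 3] 3^(3 + 1) + 3^3  →[3↦4]→  4^(4 + 1) + 4^4 = 1280  −1 ⇒ G_2=1279

108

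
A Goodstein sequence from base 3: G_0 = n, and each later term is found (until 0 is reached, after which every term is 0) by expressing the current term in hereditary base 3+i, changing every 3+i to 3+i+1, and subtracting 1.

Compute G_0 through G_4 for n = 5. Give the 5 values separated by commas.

step 0: 5 = 3 + 2; sub 4 for 3: 4 + 2; = 6; G_1 = 6−1 = 5
step 1: 5 = 4 + 1; sub 5 for 4: 5 + 1; = 6; G_2 = 6−1 = 5
step 2: 5 = 5; sub 6 for 5: 6; = 6; G_3 = 6−1 = 5
step 3: 5 = 5; sub 7 for 6: 5; = 5; G_4 = 5−1 = 4

5, 5, 5, 5, 4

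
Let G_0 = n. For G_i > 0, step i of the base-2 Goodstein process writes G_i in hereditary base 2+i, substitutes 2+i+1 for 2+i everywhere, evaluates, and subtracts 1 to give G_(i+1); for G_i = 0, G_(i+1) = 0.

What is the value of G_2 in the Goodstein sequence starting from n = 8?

G_0 = 8. HB_2(8) = 2^(2 + 1). Bump = 81. G_1 = 80.
G_1 = 80. HB_3(80) = 2·3^3 + 2·3^2 + 2·3 + 2. Bump = 554. G_2 = 553.

553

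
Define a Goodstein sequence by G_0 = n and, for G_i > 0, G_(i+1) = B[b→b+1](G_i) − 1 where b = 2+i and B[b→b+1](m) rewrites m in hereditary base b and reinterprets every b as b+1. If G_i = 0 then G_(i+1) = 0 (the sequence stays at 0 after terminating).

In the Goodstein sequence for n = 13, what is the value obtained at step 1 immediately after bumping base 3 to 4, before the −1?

i=0: 13 = 2^(2 + 1) + 2^2 + 1 (b=2); 2→3: 3^(3 + 1) + 3^3 + 1 = 109; 109−1 = 108
i=1: 108 = 3^(3 + 1) + 3^3 (b=3); 3→4: 4^(4 + 1) + 4^4 = 1280; 1280−1 = 1279

1280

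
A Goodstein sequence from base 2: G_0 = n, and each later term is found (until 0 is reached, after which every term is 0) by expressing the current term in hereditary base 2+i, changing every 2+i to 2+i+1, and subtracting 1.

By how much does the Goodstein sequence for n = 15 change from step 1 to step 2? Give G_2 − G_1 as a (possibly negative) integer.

1172

i=0: 15 = 2^(2 + 1) + 2^2 + 2 + 1 (b=2); 2→3: 3^(3 + 1) + 3^3 + 3 + 1 = 112; 112−1 = 111
i=1: 111 = 3^(3 + 1) + 3^3 + 3 (b=3); 3→4: 4^(4 + 1) + 4^4 + 4 = 1284; 1284−1 = 1283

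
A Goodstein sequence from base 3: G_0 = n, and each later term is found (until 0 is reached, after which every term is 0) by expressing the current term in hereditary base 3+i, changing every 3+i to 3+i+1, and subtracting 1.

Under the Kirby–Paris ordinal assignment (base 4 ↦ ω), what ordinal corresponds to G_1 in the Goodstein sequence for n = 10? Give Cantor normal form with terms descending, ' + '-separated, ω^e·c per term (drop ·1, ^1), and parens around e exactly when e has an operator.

i=0: 10 = 3^2 + 1 (b=3); 3→4: 4^2 + 1 = 17; 17−1 = 16
i=1: 16 = 4^2 (b=4); 4→5: 5^2 = 25; 25−1 = 24

ω^2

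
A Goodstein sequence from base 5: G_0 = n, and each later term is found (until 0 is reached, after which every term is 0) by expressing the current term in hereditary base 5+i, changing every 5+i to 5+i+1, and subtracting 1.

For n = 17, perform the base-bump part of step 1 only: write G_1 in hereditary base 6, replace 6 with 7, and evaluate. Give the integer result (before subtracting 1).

22

G_0 = 17. HB_5(17) = 3·5 + 2. Bump = 20. G_1 = 19.
G_1 = 19. HB_6(19) = 3·6 + 1. Bump = 22. G_2 = 21.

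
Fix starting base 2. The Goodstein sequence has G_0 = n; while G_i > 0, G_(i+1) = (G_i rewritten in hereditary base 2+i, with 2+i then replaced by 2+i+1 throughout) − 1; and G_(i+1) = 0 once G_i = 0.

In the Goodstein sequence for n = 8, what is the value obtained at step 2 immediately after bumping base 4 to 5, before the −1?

i=0: 8 = 2^(2 + 1) (b=2); 2→3: 3^(3 + 1) = 81; 81−1 = 80
i=1: 80 = 2·3^3 + 2·3^2 + 2·3 + 2 (b=3); 3→4: 2·4^4 + 2·4^2 + 2·4 + 2 = 554; 554−1 = 553

6311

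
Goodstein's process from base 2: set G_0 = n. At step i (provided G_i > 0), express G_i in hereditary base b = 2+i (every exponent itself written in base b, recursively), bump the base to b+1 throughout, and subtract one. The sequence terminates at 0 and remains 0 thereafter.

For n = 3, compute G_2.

3

base 2: 3 = 2 + 1; at 3: 3 + 1 = 4; next = 3
base 3: 3 = 3; at 4: 4 = 4; next = 3
base 4: 3 = 3; at 5: 3 = 3; next = 2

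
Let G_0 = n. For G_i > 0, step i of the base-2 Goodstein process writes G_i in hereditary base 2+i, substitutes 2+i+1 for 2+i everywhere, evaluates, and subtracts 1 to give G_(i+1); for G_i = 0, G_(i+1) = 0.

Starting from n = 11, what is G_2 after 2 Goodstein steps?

(0) 11|_2 = 2^(2 + 1) + 2 + 1 ↦ 3^(3 + 1) + 3 + 1|_3 = 85 ⇒ 84
(1) 84|_3 = 3^(3 + 1) + 3 ↦ 4^(4 + 1) + 4|_4 = 1028 ⇒ 1027
(2) 1027|_4 = 4^(4 + 1) + 3 ↦ 5^(5 + 1) + 3|_5 = 15628 ⇒ 15627

1027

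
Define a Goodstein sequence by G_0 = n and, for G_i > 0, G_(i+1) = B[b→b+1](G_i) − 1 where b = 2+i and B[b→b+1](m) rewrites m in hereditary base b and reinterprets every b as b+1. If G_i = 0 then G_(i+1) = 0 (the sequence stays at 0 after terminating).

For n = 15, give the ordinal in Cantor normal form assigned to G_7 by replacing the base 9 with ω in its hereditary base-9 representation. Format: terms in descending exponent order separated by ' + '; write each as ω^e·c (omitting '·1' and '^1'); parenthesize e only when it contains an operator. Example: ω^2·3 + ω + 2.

ω^(ω + 1) + ω^7·7 + ω^6·7 + ω^5·7 + ω^4·7 + ω^3·7 + ω^2·7 + ω·7 + 6

step 0: 15 = 2^(2 + 1) + 2^2 + 2 + 1; sub 3 for 2: 3^(3 + 1) + 3^3 + 3 + 1; = 112; G_1 = 112−1 = 111
step 1: 111 = 3^(3 + 1) + 3^3 + 3; sub 4 for 3: 4^(4 + 1) + 4^4 + 4; = 1284; G_2 = 1284−1 = 1283
step 2: 1283 = 4^(4 + 1) + 4^4 + 3; sub 5 for 4: 5^(5 + 1) + 5^5 + 3; = 18753; G_3 = 18753−1 = 18752
step 3: 18752 = 5^(5 + 1) + 5^5 + 2; sub 6 for 5: 6^(6 + 1) + 6^6 + 2; = 326594; G_4 = 326594−1 = 326593
step 4: 326593 = 6^(6 + 1) + 6^6 + 1; sub 7 for 6: 7^(7 + 1) + 7^7 + 1; = 6588345; G_5 = 6588345−1 = 6588344
step 5: 6588344 = 7^(7 + 1) + 7^7; sub 8 for 7: 8^(8 + 1) + 8^8; = 150994944; G_6 = 150994944−1 = 150994943
step 6: 150994943 = 8^(8 + 1) + 7·8^7 + 7·8^6 + 7·8^5 + 7·8^4 + 7·8^3 + 7·8^2 + 7·8 + 7; sub 9 for 8: 9^(9 + 1) + 7·9^7 + 7·9^6 + 7·9^5 + 7·9^4 + 7·9^3 + 7·9^2 + 7·9 + 7; = 3524450281; G_7 = 3524450281−1 = 3524450280
step 7: 3524450280 = 9^(9 + 1) + 7·9^7 + 7·9^6 + 7·9^5 + 7·9^4 + 7·9^3 + 7·9^2 + 7·9 + 6; sub 10 for 9: 10^(10 + 1) + 7·10^7 + 7·10^6 + 7·10^5 + 7·10^4 + 7·10^3 + 7·10^2 + 7·10 + 6; = 100077777776; G_8 = 100077777776−1 = 100077777775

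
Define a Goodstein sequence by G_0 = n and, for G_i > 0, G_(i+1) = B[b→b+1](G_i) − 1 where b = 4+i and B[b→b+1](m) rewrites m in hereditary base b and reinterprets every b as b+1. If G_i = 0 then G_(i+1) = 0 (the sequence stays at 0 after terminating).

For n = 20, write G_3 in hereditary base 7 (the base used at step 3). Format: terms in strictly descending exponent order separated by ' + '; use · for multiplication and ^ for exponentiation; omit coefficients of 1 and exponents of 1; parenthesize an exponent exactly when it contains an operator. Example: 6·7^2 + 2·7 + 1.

7^2 + 2

step 0: 20 = 4^2 + 4; sub 5 for 4: 5^2 + 5; = 30; G_1 = 30−1 = 29
step 1: 29 = 5^2 + 4; sub 6 for 5: 6^2 + 4; = 40; G_2 = 40−1 = 39
step 2: 39 = 6^2 + 3; sub 7 for 6: 7^2 + 3; = 52; G_3 = 52−1 = 51
step 3: 51 = 7^2 + 2; sub 8 for 7: 8^2 + 2; = 66; G_4 = 66−1 = 65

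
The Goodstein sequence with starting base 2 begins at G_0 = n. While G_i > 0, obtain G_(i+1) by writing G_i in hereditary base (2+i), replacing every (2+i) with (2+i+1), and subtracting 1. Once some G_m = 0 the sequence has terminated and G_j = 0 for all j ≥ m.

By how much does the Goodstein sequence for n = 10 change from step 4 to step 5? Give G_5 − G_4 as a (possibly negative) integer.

3935819

G_0=10  [base 2] 2^(2 + 1) + 2  →[2↦3]→  3^(3 + 1) + 3 = 84  −1 ⇒ G_1=83
G_1=83  [base 3] 3^(3 + 1) + 2  →[3↦4]→  4^(4 + 1) + 2 = 1026  −1 ⇒ G_2=1025
G_2=1025  [base 4] 4^(4 + 1) + 1  →[4↦5]→  5^(5 + 1) + 1 = 15626  −1 ⇒ G_3=15625
G_3=15625  [base 5] 5^(5 + 1)  →[5↦6]→  6^(6 + 1) = 279936  −1 ⇒ G_4=279935
G_4=279935  [base 6] 5·6^6 + 5·6^5 + 5·6^4 + 5·6^3 + 5·6^2 + 5·6 + 5  →[6↦7]→  5·7^7 + 5·7^5 + 5·7^4 + 5·7^3 + 5·7^2 + 5·7 + 5 = 4215755  −1 ⇒ G_5=4215754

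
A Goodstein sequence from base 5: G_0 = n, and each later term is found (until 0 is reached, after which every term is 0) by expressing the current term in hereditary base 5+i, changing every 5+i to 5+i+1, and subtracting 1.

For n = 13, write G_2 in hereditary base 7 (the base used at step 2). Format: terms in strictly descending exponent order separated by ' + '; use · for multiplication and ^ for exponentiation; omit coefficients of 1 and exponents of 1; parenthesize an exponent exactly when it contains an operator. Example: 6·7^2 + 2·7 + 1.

base 5: 13 = 2·5 + 3; at 6: 2·6 + 3 = 15; next = 14
base 6: 14 = 2·6 + 2; at 7: 2·7 + 2 = 16; next = 15

2·7 + 1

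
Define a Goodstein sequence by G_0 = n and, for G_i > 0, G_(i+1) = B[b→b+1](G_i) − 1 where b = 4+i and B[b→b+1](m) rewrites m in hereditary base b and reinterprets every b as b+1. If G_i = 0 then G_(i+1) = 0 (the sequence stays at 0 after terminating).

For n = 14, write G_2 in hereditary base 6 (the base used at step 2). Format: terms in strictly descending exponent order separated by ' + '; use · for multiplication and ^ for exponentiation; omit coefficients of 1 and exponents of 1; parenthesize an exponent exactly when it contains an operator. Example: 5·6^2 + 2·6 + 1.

3·6

(0) 14|_4 = 3·4 + 2 ↦ 3·5 + 2|_5 = 17 ⇒ 16
(1) 16|_5 = 3·5 + 1 ↦ 3·6 + 1|_6 = 19 ⇒ 18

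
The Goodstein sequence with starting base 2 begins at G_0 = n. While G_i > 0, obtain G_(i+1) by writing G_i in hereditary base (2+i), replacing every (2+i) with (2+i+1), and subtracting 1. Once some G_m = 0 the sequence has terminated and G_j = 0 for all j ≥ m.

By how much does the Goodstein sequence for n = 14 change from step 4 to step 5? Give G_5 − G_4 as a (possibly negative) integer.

(0) 14|_2 = 2^(2 + 1) + 2^2 + 2 ↦ 3^(3 + 1) + 3^3 + 3|_3 = 111 ⇒ 110
(1) 110|_3 = 3^(3 + 1) + 3^3 + 2 ↦ 4^(4 + 1) + 4^4 + 2|_4 = 1282 ⇒ 1281
(2) 1281|_4 = 4^(4 + 1) + 4^4 + 1 ↦ 5^(5 + 1) + 5^5 + 1|_5 = 18751 ⇒ 18750
(3) 18750|_5 = 5^(5 + 1) + 5^5 ↦ 6^(6 + 1) + 6^6|_6 = 326592 ⇒ 326591
(4) 326591|_6 = 6^(6 + 1) + 5·6^5 + 5·6^4 + 5·6^3 + 5·6^2 + 5·6 + 5 ↦ 7^(7 + 1) + 5·7^5 + 5·7^4 + 5·7^3 + 5·7^2 + 5·7 + 5|_7 = 5862841 ⇒ 5862840

5536249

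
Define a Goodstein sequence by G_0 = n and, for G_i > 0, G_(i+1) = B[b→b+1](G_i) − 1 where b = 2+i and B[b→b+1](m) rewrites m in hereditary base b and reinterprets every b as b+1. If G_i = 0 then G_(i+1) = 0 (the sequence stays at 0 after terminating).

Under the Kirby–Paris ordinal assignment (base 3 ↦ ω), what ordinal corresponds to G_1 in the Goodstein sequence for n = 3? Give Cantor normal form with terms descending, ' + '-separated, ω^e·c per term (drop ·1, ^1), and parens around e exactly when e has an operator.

ω

base 2: 3 = 2 + 1; at 3: 3 + 1 = 4; next = 3
base 3: 3 = 3; at 4: 4 = 4; next = 3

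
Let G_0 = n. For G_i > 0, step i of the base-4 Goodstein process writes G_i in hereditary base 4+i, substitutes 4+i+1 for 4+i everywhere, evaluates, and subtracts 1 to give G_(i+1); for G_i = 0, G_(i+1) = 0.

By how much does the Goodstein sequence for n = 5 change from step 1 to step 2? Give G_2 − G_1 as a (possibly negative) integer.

G_0=5  [base 4] 4 + 1  →[4↦5]→  5 + 1 = 6  −1 ⇒ G_1=5
G_1=5  [base 5] 5  →[5↦6]→  6 = 6  −1 ⇒ G_2=5

0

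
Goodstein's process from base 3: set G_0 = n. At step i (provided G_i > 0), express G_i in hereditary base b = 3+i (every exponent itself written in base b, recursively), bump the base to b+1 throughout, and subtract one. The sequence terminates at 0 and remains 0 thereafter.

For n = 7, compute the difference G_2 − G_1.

1

G_0=7  [base 3] 2·3 + 1  →[3↦4]→  2·4 + 1 = 9  −1 ⇒ G_1=8
G_1=8  [base 4] 2·4  →[4↦5]→  2·5 = 10  −1 ⇒ G_2=9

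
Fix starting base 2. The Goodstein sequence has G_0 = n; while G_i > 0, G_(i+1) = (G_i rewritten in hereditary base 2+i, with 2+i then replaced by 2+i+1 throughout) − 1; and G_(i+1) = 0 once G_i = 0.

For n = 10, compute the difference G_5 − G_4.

3935819

step 0: 10 = 2^(2 + 1) + 2; sub 3 for 2: 3^(3 + 1) + 3; = 84; G_1 = 84−1 = 83
step 1: 83 = 3^(3 + 1) + 2; sub 4 for 3: 4^(4 + 1) + 2; = 1026; G_2 = 1026−1 = 1025
step 2: 1025 = 4^(4 + 1) + 1; sub 5 for 4: 5^(5 + 1) + 1; = 15626; G_3 = 15626−1 = 15625
step 3: 15625 = 5^(5 + 1); sub 6 for 5: 6^(6 + 1); = 279936; G_4 = 279936−1 = 279935
step 4: 279935 = 5·6^6 + 5·6^5 + 5·6^4 + 5·6^3 + 5·6^2 + 5·6 + 5; sub 7 for 6: 5·7^7 + 5·7^5 + 5·7^4 + 5·7^3 + 5·7^2 + 5·7 + 5; = 4215755; G_5 = 4215755−1 = 4215754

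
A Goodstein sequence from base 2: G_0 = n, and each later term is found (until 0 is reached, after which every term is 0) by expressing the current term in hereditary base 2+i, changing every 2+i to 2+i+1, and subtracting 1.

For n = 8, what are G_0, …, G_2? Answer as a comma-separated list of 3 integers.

8, 80, 553

step 0: 8 = 2^(2 + 1); sub 3 for 2: 3^(3 + 1); = 81; G_1 = 81−1 = 80
step 1: 80 = 2·3^3 + 2·3^2 + 2·3 + 2; sub 4 for 3: 2·4^4 + 2·4^2 + 2·4 + 2; = 554; G_2 = 554−1 = 553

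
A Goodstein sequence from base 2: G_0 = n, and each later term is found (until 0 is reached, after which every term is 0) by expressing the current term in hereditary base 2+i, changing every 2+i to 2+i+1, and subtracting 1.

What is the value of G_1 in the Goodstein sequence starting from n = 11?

11 —HB2→ 2^(2 + 1) + 2 + 1 —bump→ 3^(3 + 1) + 3 + 1 = 85 —(−1)→ 84
84 —HB3→ 3^(3 + 1) + 3 —bump→ 4^(4 + 1) + 4 = 1028 —(−1)→ 1027

84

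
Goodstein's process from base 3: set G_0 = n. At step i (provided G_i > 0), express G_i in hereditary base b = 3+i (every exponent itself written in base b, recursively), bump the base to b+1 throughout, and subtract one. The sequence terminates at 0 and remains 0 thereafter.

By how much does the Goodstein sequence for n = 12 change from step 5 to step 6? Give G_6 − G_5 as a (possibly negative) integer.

G_0 = 12. HB_3(12) = 3^2 + 3. Bump = 20. G_1 = 19.
G_1 = 19. HB_4(19) = 4^2 + 3. Bump = 28. G_2 = 27.
G_2 = 27. HB_5(27) = 5^2 + 2. Bump = 38. G_3 = 37.
G_3 = 37. HB_6(37) = 6^2 + 1. Bump = 50. G_4 = 49.
G_4 = 49. HB_7(49) = 7^2. Bump = 64. G_5 = 63.
G_5 = 63. HB_8(63) = 7·8 + 7. Bump = 70. G_6 = 69.

6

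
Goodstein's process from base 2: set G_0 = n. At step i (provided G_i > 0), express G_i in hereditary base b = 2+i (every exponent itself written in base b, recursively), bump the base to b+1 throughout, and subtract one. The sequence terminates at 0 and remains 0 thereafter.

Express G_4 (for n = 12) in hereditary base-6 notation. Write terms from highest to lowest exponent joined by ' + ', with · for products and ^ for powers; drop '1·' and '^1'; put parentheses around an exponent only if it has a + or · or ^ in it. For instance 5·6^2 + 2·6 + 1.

[0] 12 ≡ 2^(2 + 1) + 2^2 (base 2). Lift 3: 108. −1: 107.
[1] 107 ≡ 3^(3 + 1) + 2·3^2 + 2·3 + 2 (base 3). Lift 4: 1066. −1: 1065.
[2] 1065 ≡ 4^(4 + 1) + 2·4^2 + 2·4 + 1 (base 4). Lift 5: 15686. −1: 15685.
[3] 15685 ≡ 5^(5 + 1) + 2·5^2 + 2·5 (base 5). Lift 6: 280020. −1: 280019.
[4] 280019 ≡ 6^(6 + 1) + 2·6^2 + 6 + 5 (base 6). Lift 7: 5764911. −1: 5764910.

6^(6 + 1) + 2·6^2 + 6 + 5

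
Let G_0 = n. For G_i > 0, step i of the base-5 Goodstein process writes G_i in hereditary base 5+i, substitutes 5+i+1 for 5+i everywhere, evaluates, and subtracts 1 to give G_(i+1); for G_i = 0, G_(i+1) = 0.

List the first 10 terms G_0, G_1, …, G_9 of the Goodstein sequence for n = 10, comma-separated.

step 0: 10 = 2·5; sub 6 for 5: 2·6; = 12; G_1 = 12−1 = 11
step 1: 11 = 6 + 5; sub 7 for 6: 7 + 5; = 12; G_2 = 12−1 = 11
step 2: 11 = 7 + 4; sub 8 for 7: 8 + 4; = 12; G_3 = 12−1 = 11
step 3: 11 = 8 + 3; sub 9 for 8: 9 + 3; = 12; G_4 = 12−1 = 11
step 4: 11 = 9 + 2; sub 10 for 9: 10 + 2; = 12; G_5 = 12−1 = 11
step 5: 11 = 10 + 1; sub 11 for 10: 11 + 1; = 12; G_6 = 12−1 = 11
step 6: 11 = 11; sub 12 for 11: 12; = 12; G_7 = 12−1 = 11
step 7: 11 = 11; sub 13 for 12: 11; = 11; G_8 = 11−1 = 10
step 8: 10 = 10; sub 14 for 13: 10; = 10; G_9 = 10−1 = 9

10, 11, 11, 11, 11, 11, 11, 11, 10, 9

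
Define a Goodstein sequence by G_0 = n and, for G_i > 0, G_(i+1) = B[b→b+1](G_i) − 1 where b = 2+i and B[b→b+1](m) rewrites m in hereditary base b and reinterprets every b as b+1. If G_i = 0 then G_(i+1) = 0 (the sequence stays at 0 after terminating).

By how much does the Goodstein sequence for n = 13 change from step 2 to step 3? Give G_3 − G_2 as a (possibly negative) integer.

i=0: 13 = 2^(2 + 1) + 2^2 + 1 (b=2); 2→3: 3^(3 + 1) + 3^3 + 1 = 109; 109−1 = 108
i=1: 108 = 3^(3 + 1) + 3^3 (b=3); 3→4: 4^(4 + 1) + 4^4 = 1280; 1280−1 = 1279
i=2: 1279 = 4^(4 + 1) + 3·4^3 + 3·4^2 + 3·4 + 3 (b=4); 4→5: 5^(5 + 1) + 3·5^3 + 3·5^2 + 3·5 + 3 = 16093; 16093−1 = 16092

14813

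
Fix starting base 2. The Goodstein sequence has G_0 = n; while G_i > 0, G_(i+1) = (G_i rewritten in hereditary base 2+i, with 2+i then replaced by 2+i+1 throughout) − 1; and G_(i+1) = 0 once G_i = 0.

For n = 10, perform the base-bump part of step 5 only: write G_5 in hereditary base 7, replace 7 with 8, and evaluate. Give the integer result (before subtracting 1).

G_0=10  [base 2] 2^(2 + 1) + 2  →[2↦3]→  3^(3 + 1) + 3 = 84  −1 ⇒ G_1=83
G_1=83  [base 3] 3^(3 + 1) + 2  →[3↦4]→  4^(4 + 1) + 2 = 1026  −1 ⇒ G_2=1025
G_2=1025  [base 4] 4^(4 + 1) + 1  →[4↦5]→  5^(5 + 1) + 1 = 15626  −1 ⇒ G_3=15625
G_3=15625  [base 5] 5^(5 + 1)  →[5↦6]→  6^(6 + 1) = 279936  −1 ⇒ G_4=279935
G_4=279935  [base 6] 5·6^6 + 5·6^5 + 5·6^4 + 5·6^3 + 5·6^2 + 5·6 + 5  →[6↦7]→  5·7^7 + 5·7^5 + 5·7^4 + 5·7^3 + 5·7^2 + 5·7 + 5 = 4215755  −1 ⇒ G_5=4215754

84073324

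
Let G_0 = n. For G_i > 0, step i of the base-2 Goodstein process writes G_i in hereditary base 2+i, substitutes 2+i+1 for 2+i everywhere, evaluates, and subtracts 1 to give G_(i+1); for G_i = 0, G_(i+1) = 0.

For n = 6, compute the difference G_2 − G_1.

(0) 6|_2 = 2^2 + 2 ↦ 3^3 + 3|_3 = 30 ⇒ 29
(1) 29|_3 = 3^3 + 2 ↦ 4^4 + 2|_4 = 258 ⇒ 257

228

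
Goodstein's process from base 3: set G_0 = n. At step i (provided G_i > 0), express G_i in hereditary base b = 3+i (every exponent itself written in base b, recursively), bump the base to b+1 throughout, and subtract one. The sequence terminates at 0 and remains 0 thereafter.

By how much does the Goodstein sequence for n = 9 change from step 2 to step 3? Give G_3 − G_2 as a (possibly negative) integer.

i=0: 9 = 3^2 (b=3); 3→4: 4^2 = 16; 16−1 = 15
i=1: 15 = 3·4 + 3 (b=4); 4→5: 3·5 + 3 = 18; 18−1 = 17
i=2: 17 = 3·5 + 2 (b=5); 5→6: 3·6 + 2 = 20; 20−1 = 19

2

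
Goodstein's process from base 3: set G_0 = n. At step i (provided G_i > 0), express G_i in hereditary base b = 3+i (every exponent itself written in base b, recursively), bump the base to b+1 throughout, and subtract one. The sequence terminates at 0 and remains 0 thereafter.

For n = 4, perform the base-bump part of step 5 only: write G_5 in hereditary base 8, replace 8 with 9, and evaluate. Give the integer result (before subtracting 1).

(0) 4|_3 = 3 + 1 ↦ 4 + 1|_4 = 5 ⇒ 4
(1) 4|_4 = 4 ↦ 5|_5 = 5 ⇒ 4
(2) 4|_5 = 4 ↦ 4|_6 = 4 ⇒ 3
(3) 3|_6 = 3 ↦ 3|_7 = 3 ⇒ 2
(4) 2|_7 = 2 ↦ 2|_8 = 2 ⇒ 1
(5) 1|_8 = 1 ↦ 1|_9 = 1 ⇒ 0

1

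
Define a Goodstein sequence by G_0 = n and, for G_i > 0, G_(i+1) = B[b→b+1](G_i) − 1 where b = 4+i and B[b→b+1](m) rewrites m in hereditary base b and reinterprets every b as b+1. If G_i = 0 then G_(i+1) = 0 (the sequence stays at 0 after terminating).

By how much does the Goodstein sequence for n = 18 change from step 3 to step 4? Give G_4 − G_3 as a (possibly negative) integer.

18 —HB4→ 4^2 + 2 —bump→ 5^2 + 2 = 27 —(−1)→ 26
26 —HB5→ 5^2 + 1 —bump→ 6^2 + 1 = 37 —(−1)→ 36
36 —HB6→ 6^2 —bump→ 7^2 = 49 —(−1)→ 48
48 —HB7→ 6·7 + 6 —bump→ 6·8 + 6 = 54 —(−1)→ 53

5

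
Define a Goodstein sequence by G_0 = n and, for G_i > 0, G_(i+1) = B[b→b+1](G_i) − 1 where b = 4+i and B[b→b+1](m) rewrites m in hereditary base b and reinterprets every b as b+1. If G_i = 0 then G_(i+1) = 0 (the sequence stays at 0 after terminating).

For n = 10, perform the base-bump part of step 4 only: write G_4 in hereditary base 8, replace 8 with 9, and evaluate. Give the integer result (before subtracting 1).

14

G_0=10  [base 4] 2·4 + 2  →[4↦5]→  2·5 + 2 = 12  −1 ⇒ G_1=11
G_1=11  [base 5] 2·5 + 1  →[5↦6]→  2·6 + 1 = 13  −1 ⇒ G_2=12
G_2=12  [base 6] 2·6  →[6↦7]→  2·7 = 14  −1 ⇒ G_3=13
G_3=13  [base 7] 7 + 6  →[7↦8]→  8 + 6 = 14  −1 ⇒ G_4=13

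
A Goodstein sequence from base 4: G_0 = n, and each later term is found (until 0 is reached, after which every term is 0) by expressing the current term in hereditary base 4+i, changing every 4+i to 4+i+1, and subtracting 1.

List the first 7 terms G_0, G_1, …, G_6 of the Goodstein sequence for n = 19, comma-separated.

[0] 19 ≡ 4^2 + 3 (base 4). Lift 5: 28. −1: 27.
[1] 27 ≡ 5^2 + 2 (base 5). Lift 6: 38. −1: 37.
[2] 37 ≡ 6^2 + 1 (base 6). Lift 7: 50. −1: 49.
[3] 49 ≡ 7^2 (base 7). Lift 8: 64. −1: 63.
[4] 63 ≡ 7·8 + 7 (base 8). Lift 9: 70. −1: 69.
[5] 69 ≡ 7·9 + 6 (base 9). Lift 10: 76. −1: 75.

19, 27, 37, 49, 63, 69, 75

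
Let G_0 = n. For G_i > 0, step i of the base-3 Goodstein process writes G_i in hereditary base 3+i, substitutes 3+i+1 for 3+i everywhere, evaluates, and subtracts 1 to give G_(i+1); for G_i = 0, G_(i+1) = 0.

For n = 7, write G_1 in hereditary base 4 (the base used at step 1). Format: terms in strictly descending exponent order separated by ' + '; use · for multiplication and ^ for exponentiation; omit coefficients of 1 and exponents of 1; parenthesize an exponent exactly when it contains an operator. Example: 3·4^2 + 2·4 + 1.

2·4

i=0: 7 = 2·3 + 1 (b=3); 3→4: 2·4 + 1 = 9; 9−1 = 8
i=1: 8 = 2·4 (b=4); 4→5: 2·5 = 10; 10−1 = 9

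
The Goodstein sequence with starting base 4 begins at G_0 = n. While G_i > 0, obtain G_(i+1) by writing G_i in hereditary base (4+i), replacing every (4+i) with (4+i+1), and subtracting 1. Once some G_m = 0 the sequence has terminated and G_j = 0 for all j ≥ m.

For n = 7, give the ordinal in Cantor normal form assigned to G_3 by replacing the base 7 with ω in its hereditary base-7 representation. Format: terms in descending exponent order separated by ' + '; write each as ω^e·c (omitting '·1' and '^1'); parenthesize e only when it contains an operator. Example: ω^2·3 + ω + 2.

ω

(0) 7|_4 = 4 + 3 ↦ 5 + 3|_5 = 8 ⇒ 7
(1) 7|_5 = 5 + 2 ↦ 6 + 2|_6 = 8 ⇒ 7
(2) 7|_6 = 6 + 1 ↦ 7 + 1|_7 = 8 ⇒ 7
(3) 7|_7 = 7 ↦ 8|_8 = 8 ⇒ 7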